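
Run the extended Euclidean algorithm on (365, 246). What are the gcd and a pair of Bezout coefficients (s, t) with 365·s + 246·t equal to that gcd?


Euclidean algorithm on (365, 246) — divide until remainder is 0:
  365 = 1 · 246 + 119
  246 = 2 · 119 + 8
  119 = 14 · 8 + 7
  8 = 1 · 7 + 1
  7 = 7 · 1 + 0
gcd(365, 246) = 1.
Track Bezout coefficients alongside the remainders: start with r₀ = 365 = a·1 + b·0 (s = 1, t = 0) and r₁ = 246 = a·0 + b·1 (s = 0, t = 1); each new remainder r_{k+1} = r_{k-1} − q_k·r_k inherits s_{k+1} = s_{k-1} − q_k·s_k, t_{k+1} = t_{k-1} − q_k·t_k, so r_k = a·s_k + b·t_k at every step:
  q = 1: r = 119, s = 1 − 1·0 = 1, t = 0 − 1·1 = -1  (check: 365·1 + 246·(-1) = 119)
  q = 2: r = 8, s = 0 − 2·1 = -2, t = 1 − 2·(-1) = 3  (check: 365·(-2) + 246·3 = 8)
  q = 14: r = 7, s = 1 − 14·(-2) = 29, t = -1 − 14·3 = -43  (check: 365·29 + 246·(-43) = 7)
  q = 1: r = 1, s = -2 − 1·29 = -31, t = 3 − 1·(-43) = 46  (check: 365·(-31) + 246·46 = 1)
The row with r = 1 (the gcd) gives the Bezout coefficients s = -31, t = 46.
Result: 365 · (-31) + 246 · (46) = 1.

gcd(365, 246) = 1; s = -31, t = 46 (check: 365·(-31) + 246·46 = 1).


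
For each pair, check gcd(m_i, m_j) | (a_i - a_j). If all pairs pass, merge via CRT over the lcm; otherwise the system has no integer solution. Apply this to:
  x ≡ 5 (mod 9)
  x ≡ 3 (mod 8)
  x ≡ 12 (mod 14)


Moduli 9, 8, 14 are not pairwise coprime, so CRT works modulo lcm(m_i) when all pairwise compatibility conditions hold.
Pairwise compatibility: gcd(m_i, m_j) must divide a_i - a_j for every pair.
Merge one congruence at a time:
  Start: x ≡ 5 (mod 9).
  Combine with x ≡ 3 (mod 8): gcd(9, 8) = 1; 3 - 5 = -2, which IS divisible by 1, so compatible.
    Write x = 5 + 9·t and substitute into x ≡ 3 (mod 8): 9·t ≡ 3 − 5 = -2 (mod 8).
    Reduce coefficients mod 8: 1·t ≡ 6 (mod 8).
    So t ≡ 6 (mod 8).
    Then x = 5 + 9·6 = 59, valid modulo lcm(9, 8) = 72: x ≡ 59 (mod 72).
  Combine with x ≡ 12 (mod 14): gcd(72, 14) = 2, and 12 - 59 = -47 is NOT divisible by 2.
    ⇒ system is inconsistent (no integer solution).

No solution (the system is inconsistent).


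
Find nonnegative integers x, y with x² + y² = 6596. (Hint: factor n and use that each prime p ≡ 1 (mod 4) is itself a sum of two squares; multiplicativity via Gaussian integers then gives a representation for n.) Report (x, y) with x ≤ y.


Step 1: Factor n = 6596 = 2^2 · 17 · 97.
Step 2: Check the mod-4 condition on each prime factor: 2 = 2 (special); 17 ≡ 1 (mod 4), exponent 1; 97 ≡ 1 (mod 4), exponent 1.
All primes ≡ 3 (mod 4) appear to even exponent (or don't appear), so by the two-squares theorem n IS expressible as a sum of two squares.
Step 3: Build a representation. Group n = k² · m with k = 2 and m = 17 · 97 = 1649 (a product of primes ≡ 1 (mod 4)); a representation of m scales to one of n via (k·x)² + (k·y)² = k²(x² + y²). Each prime p ≡ 1 (mod 4) is itself a sum of two squares; find a² by testing p − a² for a perfect square:
  17: 17 − 1² = 16 = 4² ⇒ 17 = 1² + 4².
  97: 97 − 1² = 96, 97 − 2² = 93, 97 − 3² = 88, 97 − 4² = 81 = 9² ⇒ 97 = 4² + 9².
  Combine using the Brahmagupta–Fibonacci identity (a² + b²)(c² + d²) = (ac − bd)² + (ad + bc)² = (ac + bd)² + (ad − bc)²:
  17 · 97 = 1649: from (1² + 4²)(4² + 9²), take (1·4 − 4·9, 1·9 + 4·4) = (4 − 36, 9 + 16) = (-32, 25); dropping signs (only squares matter) gives (32, 25); check 32² + 25² = 1024 + 625 = 1649 ✓.
  Scale by k = 2: (2·32, 2·25) = (64, 50).
Step 4: Order so x ≤ y and verify: 50² + 64² = 2500 + 4096 = 6596 = n. ✓

n = 6596 = 50² + 64² (one valid representation with x ≤ y).


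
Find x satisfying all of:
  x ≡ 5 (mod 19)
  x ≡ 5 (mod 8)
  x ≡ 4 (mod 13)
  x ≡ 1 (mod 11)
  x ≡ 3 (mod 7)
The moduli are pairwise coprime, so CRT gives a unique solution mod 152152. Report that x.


Product of moduli M = 19 · 8 · 13 · 11 · 7 = 152152.
Merge one congruence at a time:
  Start: x ≡ 5 (mod 19).
  Combine with x ≡ 5 (mod 8); new modulus lcm = 152.
    Write x = 5 + 19·t and substitute into x ≡ 5 (mod 8): 19·t ≡ 5 − 5 = 0 (mod 8).
    Reduce coefficients mod 8: 3·t ≡ 0 (mod 8).
    The inverse of 3 mod 8 is 3 (since 3·3 = 9 = 1·8 + 1), so t ≡ 3·0 = 0 ≡ 0 (mod 8).
    Then x = 5 + 19·0 = 5, valid modulo lcm(19, 8) = 152: x ≡ 5 (mod 152).
  Combine with x ≡ 4 (mod 13); new modulus lcm = 1976.
    Write x = 5 + 152·t and substitute into x ≡ 4 (mod 13): 152·t ≡ 4 − 5 = -1 (mod 13).
    Reduce coefficients mod 13: 9·t ≡ 12 (mod 13).
    The inverse of 9 mod 13 is 3 (since 9·3 = 27 = 2·13 + 1), so t ≡ 3·12 = 36 ≡ 10 (mod 13).
    Then x = 5 + 152·10 = 1525, valid modulo lcm(152, 13) = 1976: x ≡ 1525 (mod 1976).
  Combine with x ≡ 1 (mod 11); new modulus lcm = 21736.
    Write x = 1525 + 1976·t and substitute into x ≡ 1 (mod 11): 1976·t ≡ 1 − 1525 = -1524 (mod 11).
    Reduce coefficients mod 11: 7·t ≡ 5 (mod 11).
    The inverse of 7 mod 11 is 8 (since 7·8 = 56 = 5·11 + 1), so t ≡ 8·5 = 40 ≡ 7 (mod 11).
    Then x = 1525 + 1976·7 = 15357, valid modulo lcm(1976, 11) = 21736: x ≡ 15357 (mod 21736).
  Combine with x ≡ 3 (mod 7); new modulus lcm = 152152.
    Write x = 15357 + 21736·t and substitute into x ≡ 3 (mod 7): 21736·t ≡ 3 − 15357 = -15354 (mod 7).
    Reduce coefficients mod 7: 1·t ≡ 4 (mod 7).
    So t ≡ 4 (mod 7).
    Then x = 15357 + 21736·4 = 102301, valid modulo lcm(21736, 7) = 152152: x ≡ 102301 (mod 152152).
Verify against each original: 102301 mod 19 = 5, 102301 mod 8 = 5, 102301 mod 13 = 4, 102301 mod 11 = 1, 102301 mod 7 = 3.

x ≡ 102301 (mod 152152).


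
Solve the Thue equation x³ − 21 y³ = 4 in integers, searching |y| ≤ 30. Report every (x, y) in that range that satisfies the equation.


The equation is x³ - 21y³ = 4. For fixed y, x³ = 21·y³ + 4, so a solution requires the RHS to be a perfect cube.
Strategy: iterate y from -30 to 30, compute RHS = 21·y³ + 4, and check whether it is a (positive or negative) perfect cube.
Check small values of y:
  y = 0: RHS = 4 is not a perfect cube.
  y = 1: RHS = 25 is not a perfect cube.
  y = -1: RHS = -17 is not a perfect cube.
  y = 2: RHS = 172 is not a perfect cube.
  y = -2: RHS = -164 is not a perfect cube.
  y = 3: RHS = 571 is not a perfect cube.
  y = -3: RHS = -563 is not a perfect cube.
Continuing the search up to |y| = 30 finds no solutions either.
No (x, y) in the scanned range satisfies the equation.

No integer solutions with |y| ≤ 30.


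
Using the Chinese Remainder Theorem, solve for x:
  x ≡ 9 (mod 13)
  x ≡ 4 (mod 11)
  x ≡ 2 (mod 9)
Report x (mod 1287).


Moduli 13, 11, 9 are pairwise coprime; by CRT there is a unique solution modulo M = 13 · 11 · 9 = 1287.
Solve pairwise, accumulating the modulus:
  Start with x ≡ 9 (mod 13).
  Combine with x ≡ 4 (mod 11): since gcd(13, 11) = 1, we get a unique residue mod 143.
    Write x = 9 + 13·t and substitute into x ≡ 4 (mod 11): 13·t ≡ 4 − 9 = -5 (mod 11).
    Reduce coefficients mod 11: 2·t ≡ 6 (mod 11).
    The inverse of 2 mod 11 is 6 (since 2·6 = 12 = 1·11 + 1), so t ≡ 6·6 = 36 ≡ 3 (mod 11).
    Then x = 9 + 13·3 = 48, valid modulo lcm(13, 11) = 143: x ≡ 48 (mod 143).
  Combine with x ≡ 2 (mod 9): since gcd(143, 9) = 1, we get a unique residue mod 1287.
    Write x = 48 + 143·t and substitute into x ≡ 2 (mod 9): 143·t ≡ 2 − 48 = -46 (mod 9).
    Reduce coefficients mod 9: 8·t ≡ 8 (mod 9).
    The inverse of 8 mod 9 is 8 (since 8·8 = 64 = 7·9 + 1), so t ≡ 8·8 = 64 ≡ 1 (mod 9).
    Then x = 48 + 143·1 = 191, valid modulo lcm(143, 9) = 1287: x ≡ 191 (mod 1287).
Verify: 191 mod 13 = 9 ✓, 191 mod 11 = 4 ✓, 191 mod 9 = 2 ✓.

x ≡ 191 (mod 1287).


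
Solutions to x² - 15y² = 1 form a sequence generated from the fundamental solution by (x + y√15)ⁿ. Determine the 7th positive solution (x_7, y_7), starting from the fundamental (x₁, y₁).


Step 1: Find the fundamental solution (x₁, y₁) of x² - 15y² = 1.
  Expand √15 as a continued fraction. a₀ = ⌊√15⌋ = 3; iterate m_{k+1} = d_k·a_k − m_k, d_{k+1} = (15 − m_{k+1}²)/d_k, a_{k+1} = ⌊(a₀ + m_{k+1})/d_{k+1}⌋ (starting m₀ = 0, d₀ = 1), with convergents p_k = a_k·p_{k-1} + p_{k-2}, q_k = a_k·q_{k-1} + q_{k-2} (p₋₁ = 1, q₋₁ = 0):
  k = 0: a₀ = 3; p₀/q₀ = 3/1; p₀² − 15·q₀² = 9 − 15 = -6.
  k = 1: m = 3, d = 6, a = ⌊(3 + 3)/6⌋ = 1; p/q = (1·3 + 1)/(1·1 + 0) = 4/1; p² − 15·q² = 16 − 15 = 1.
  The first convergent with p² − 15·q² = 1 gives the fundamental solution (x₁, y₁) = (4, 1).
Step 2: Apply the recurrence (x_{n+1}, y_{n+1}) = (x₁x_n + 15y₁y_n, x₁y_n + y₁x_n) repeatedly.
  From (x_1, y_1) = (4, 1): x_2 = 4·4 + 15·1·1 = 31; y_2 = 4·1 + 1·4 = 8.
  From (x_2, y_2) = (31, 8): x_3 = 4·31 + 15·1·8 = 244; y_3 = 4·8 + 1·31 = 63.
  From (x_3, y_3) = (244, 63): x_4 = 4·244 + 15·1·63 = 1921; y_4 = 4·63 + 1·244 = 496.
  From (x_4, y_4) = (1921, 496): x_5 = 4·1921 + 15·1·496 = 15124; y_5 = 4·496 + 1·1921 = 3905.
  From (x_5, y_5) = (15124, 3905): x_6 = 4·15124 + 15·1·3905 = 119071; y_6 = 4·3905 + 1·15124 = 30744.
  From (x_6, y_6) = (119071, 30744): x_7 = 4·119071 + 15·1·30744 = 937444; y_7 = 4·30744 + 1·119071 = 242047.
Step 3: Verify x_7² - 15·y_7² = 878801253136 - 878801253135 = 1 (should be 1). ✓

(x_1, y_1) = (4, 1); (x_7, y_7) = (937444, 242047).


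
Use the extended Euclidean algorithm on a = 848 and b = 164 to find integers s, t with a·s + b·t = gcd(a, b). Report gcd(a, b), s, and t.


Euclidean algorithm on (848, 164) — divide until remainder is 0:
  848 = 5 · 164 + 28
  164 = 5 · 28 + 24
  28 = 1 · 24 + 4
  24 = 6 · 4 + 0
gcd(848, 164) = 4.
Track Bezout coefficients alongside the remainders: start with r₀ = 848 = a·1 + b·0 (s = 1, t = 0) and r₁ = 164 = a·0 + b·1 (s = 0, t = 1); each new remainder r_{k+1} = r_{k-1} − q_k·r_k inherits s_{k+1} = s_{k-1} − q_k·s_k, t_{k+1} = t_{k-1} − q_k·t_k, so r_k = a·s_k + b·t_k at every step:
  q = 5: r = 28, s = 1 − 5·0 = 1, t = 0 − 5·1 = -5  (check: 848·1 + 164·(-5) = 28)
  q = 5: r = 24, s = 0 − 5·1 = -5, t = 1 − 5·(-5) = 26  (check: 848·(-5) + 164·26 = 24)
  q = 1: r = 4, s = 1 − 1·(-5) = 6, t = -5 − 1·26 = -31  (check: 848·6 + 164·(-31) = 4)
The row with r = 4 (the gcd) gives the Bezout coefficients s = 6, t = -31.
Result: 848 · (6) + 164 · (-31) = 4.

gcd(848, 164) = 4; s = 6, t = -31 (check: 848·6 + 164·(-31) = 4).


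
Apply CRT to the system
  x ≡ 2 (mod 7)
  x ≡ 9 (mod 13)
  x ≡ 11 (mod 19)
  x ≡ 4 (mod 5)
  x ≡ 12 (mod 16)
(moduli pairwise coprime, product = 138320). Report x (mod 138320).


Product of moduli M = 7 · 13 · 19 · 5 · 16 = 138320.
Merge one congruence at a time:
  Start: x ≡ 2 (mod 7).
  Combine with x ≡ 9 (mod 13); new modulus lcm = 91.
    Write x = 2 + 7·t and substitute into x ≡ 9 (mod 13): 7·t ≡ 9 − 2 = 7 (mod 13).
    The inverse of 7 mod 13 is 2 (since 7·2 = 14 = 1·13 + 1), so t ≡ 2·7 = 14 ≡ 1 (mod 13).
    Then x = 2 + 7·1 = 9, valid modulo lcm(7, 13) = 91: x ≡ 9 (mod 91).
  Combine with x ≡ 11 (mod 19); new modulus lcm = 1729.
    Write x = 9 + 91·t and substitute into x ≡ 11 (mod 19): 91·t ≡ 11 − 9 = 2 (mod 19).
    Reduce coefficients mod 19: 15·t ≡ 2 (mod 19).
    The inverse of 15 mod 19 is 14 (since 15·14 = 210 = 11·19 + 1), so t ≡ 14·2 = 28 ≡ 9 (mod 19).
    Then x = 9 + 91·9 = 828, valid modulo lcm(91, 19) = 1729: x ≡ 828 (mod 1729).
  Combine with x ≡ 4 (mod 5); new modulus lcm = 8645.
    Write x = 828 + 1729·t and substitute into x ≡ 4 (mod 5): 1729·t ≡ 4 − 828 = -824 (mod 5).
    Reduce coefficients mod 5: 4·t ≡ 1 (mod 5).
    The inverse of 4 mod 5 is 4 (since 4·4 = 16 = 3·5 + 1), so t ≡ 4·1 = 4 ≡ 4 (mod 5).
    Then x = 828 + 1729·4 = 7744, valid modulo lcm(1729, 5) = 8645: x ≡ 7744 (mod 8645).
  Combine with x ≡ 12 (mod 16); new modulus lcm = 138320.
    Write x = 7744 + 8645·t and substitute into x ≡ 12 (mod 16): 8645·t ≡ 12 − 7744 = -7732 (mod 16).
    Reduce coefficients mod 16: 5·t ≡ 12 (mod 16).
    The inverse of 5 mod 16 is 13 (since 5·13 = 65 = 4·16 + 1), so t ≡ 13·12 = 156 ≡ 12 (mod 16).
    Then x = 7744 + 8645·12 = 111484, valid modulo lcm(8645, 16) = 138320: x ≡ 111484 (mod 138320).
Verify against each original: 111484 mod 7 = 2, 111484 mod 13 = 9, 111484 mod 19 = 11, 111484 mod 5 = 4, 111484 mod 16 = 12.

x ≡ 111484 (mod 138320).


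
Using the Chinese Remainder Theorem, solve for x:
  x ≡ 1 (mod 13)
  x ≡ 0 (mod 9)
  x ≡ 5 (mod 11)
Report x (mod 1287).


Moduli 13, 9, 11 are pairwise coprime; by CRT there is a unique solution modulo M = 13 · 9 · 11 = 1287.
Solve pairwise, accumulating the modulus:
  Start with x ≡ 1 (mod 13).
  Combine with x ≡ 0 (mod 9): since gcd(13, 9) = 1, we get a unique residue mod 117.
    Write x = 1 + 13·t and substitute into x ≡ 0 (mod 9): 13·t ≡ 0 − 1 = -1 (mod 9).
    Reduce coefficients mod 9: 4·t ≡ 8 (mod 9).
    The inverse of 4 mod 9 is 7 (since 4·7 = 28 = 3·9 + 1), so t ≡ 7·8 = 56 ≡ 2 (mod 9).
    Then x = 1 + 13·2 = 27, valid modulo lcm(13, 9) = 117: x ≡ 27 (mod 117).
  Combine with x ≡ 5 (mod 11): since gcd(117, 11) = 1, we get a unique residue mod 1287.
    Write x = 27 + 117·t and substitute into x ≡ 5 (mod 11): 117·t ≡ 5 − 27 = -22 (mod 11).
    Reduce coefficients mod 11: 7·t ≡ 0 (mod 11).
    The inverse of 7 mod 11 is 8 (since 7·8 = 56 = 5·11 + 1), so t ≡ 8·0 = 0 ≡ 0 (mod 11).
    Then x = 27 + 117·0 = 27, valid modulo lcm(117, 11) = 1287: x ≡ 27 (mod 1287).
Verify: 27 mod 13 = 1 ✓, 27 mod 9 = 0 ✓, 27 mod 11 = 5 ✓.

x ≡ 27 (mod 1287).


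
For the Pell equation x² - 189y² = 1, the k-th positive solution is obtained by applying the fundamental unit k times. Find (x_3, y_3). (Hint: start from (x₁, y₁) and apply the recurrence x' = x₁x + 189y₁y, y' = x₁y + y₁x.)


Step 1: Find the fundamental solution (x₁, y₁) of x² - 189y² = 1.
  Expand √189 as a continued fraction. a₀ = ⌊√189⌋ = 13; iterate m_{k+1} = d_k·a_k − m_k, d_{k+1} = (189 − m_{k+1}²)/d_k, a_{k+1} = ⌊(a₀ + m_{k+1})/d_{k+1}⌋ (starting m₀ = 0, d₀ = 1), with convergents p_k = a_k·p_{k-1} + p_{k-2}, q_k = a_k·q_{k-1} + q_{k-2} (p₋₁ = 1, q₋₁ = 0):
  k = 0: a₀ = 13; p₀/q₀ = 13/1; p₀² − 189·q₀² = 169 − 189 = -20.
  k = 1: m = 13, d = 20, a = ⌊(13 + 13)/20⌋ = 1; p/q = (1·13 + 1)/(1·1 + 0) = 14/1; p² − 189·q² = 196 − 189 = 7.
  k = 2: m = 7, d = 7, a = ⌊(13 + 7)/7⌋ = 2; p/q = (2·14 + 13)/(2·1 + 1) = 41/3; p² − 189·q² = 1681 − 1701 = -20.
  k = 3: m = 7, d = 20, a = ⌊(13 + 7)/20⌋ = 1; p/q = (1·41 + 14)/(1·3 + 1) = 55/4; p² − 189·q² = 3025 − 3024 = 1.
  The first convergent with p² − 189·q² = 1 gives the fundamental solution (x₁, y₁) = (55, 4).
Step 2: Apply the recurrence (x_{n+1}, y_{n+1}) = (x₁x_n + 189y₁y_n, x₁y_n + y₁x_n) repeatedly.
  From (x_1, y_1) = (55, 4): x_2 = 55·55 + 189·4·4 = 6049; y_2 = 55·4 + 4·55 = 440.
  From (x_2, y_2) = (6049, 440): x_3 = 55·6049 + 189·4·440 = 665335; y_3 = 55·440 + 4·6049 = 48396.
Step 3: Verify x_3² - 189·y_3² = 442670662225 - 442670662224 = 1 (should be 1). ✓

(x_1, y_1) = (55, 4); (x_3, y_3) = (665335, 48396).


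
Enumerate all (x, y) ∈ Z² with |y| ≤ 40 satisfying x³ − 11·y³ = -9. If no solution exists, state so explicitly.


The equation is x³ - 11y³ = -9. For fixed y, x³ = 11·y³ − 9, so a solution requires the RHS to be a perfect cube.
Strategy: iterate y from -40 to 40, compute RHS = 11·y³ − 9, and check whether it is a (positive or negative) perfect cube.
Check small values of y:
  y = 0: RHS = -9 is not a perfect cube.
  y = 1: RHS = 2 is not a perfect cube.
  y = -1: RHS = -20 is not a perfect cube.
  y = 2: RHS = 79 is not a perfect cube.
  y = -2: RHS = -97 is not a perfect cube.
  y = 3: RHS = 288 is not a perfect cube.
  y = -3: RHS = -306 is not a perfect cube.
Continuing the search up to |y| = 40 finds no solutions either.
No (x, y) in the scanned range satisfies the equation.

No integer solutions with |y| ≤ 40.


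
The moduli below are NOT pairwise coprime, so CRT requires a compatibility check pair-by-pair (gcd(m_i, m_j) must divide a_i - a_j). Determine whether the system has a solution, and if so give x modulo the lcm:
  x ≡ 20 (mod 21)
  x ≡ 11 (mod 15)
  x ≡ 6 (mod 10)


Moduli 21, 15, 10 are not pairwise coprime, so CRT works modulo lcm(m_i) when all pairwise compatibility conditions hold.
Pairwise compatibility: gcd(m_i, m_j) must divide a_i - a_j for every pair.
Merge one congruence at a time:
  Start: x ≡ 20 (mod 21).
  Combine with x ≡ 11 (mod 15): gcd(21, 15) = 3; 11 - 20 = -9, which IS divisible by 3, so compatible.
    Write x = 20 + 21·t and substitute into x ≡ 11 (mod 15): 21·t ≡ 11 − 20 = -9 (mod 15).
    Divide the congruence (and modulus) by g = 3: 7·t ≡ -3 (mod 5).
    Reduce coefficients mod 5: 2·t ≡ 2 (mod 5).
    The inverse of 2 mod 5 is 3 (since 2·3 = 6 = 1·5 + 1), so t ≡ 3·2 = 6 ≡ 1 (mod 5).
    Then x = 20 + 21·1 = 41, valid modulo lcm(21, 15) = 105: x ≡ 41 (mod 105).
  Combine with x ≡ 6 (mod 10): gcd(105, 10) = 5; 6 - 41 = -35, which IS divisible by 5, so compatible.
    Write x = 41 + 105·t and substitute into x ≡ 6 (mod 10): 105·t ≡ 6 − 41 = -35 (mod 10).
    Divide the congruence (and modulus) by g = 5: 21·t ≡ -7 (mod 2).
    Reduce coefficients mod 2: 1·t ≡ 1 (mod 2).
    So t ≡ 1 (mod 2).
    Then x = 41 + 105·1 = 146, valid modulo lcm(105, 10) = 210: x ≡ 146 (mod 210).
Verify: 146 mod 21 = 20, 146 mod 15 = 11, 146 mod 10 = 6.

x ≡ 146 (mod 210).


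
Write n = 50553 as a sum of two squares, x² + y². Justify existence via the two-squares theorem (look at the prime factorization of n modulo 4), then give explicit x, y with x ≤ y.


Step 1: Factor n = 50553 = 3^2 · 41 · 137.
Step 2: Check the mod-4 condition on each prime factor: 3 ≡ 3 (mod 4), exponent 2 (must be even); 41 ≡ 1 (mod 4), exponent 1; 137 ≡ 1 (mod 4), exponent 1.
All primes ≡ 3 (mod 4) appear to even exponent (or don't appear), so by the two-squares theorem n IS expressible as a sum of two squares.
Step 3: Build a representation. Group n = k² · m with k = 3 and m = 41 · 137 = 5617 (a product of primes ≡ 1 (mod 4)); a representation of m scales to one of n via (k·x)² + (k·y)² = k²(x² + y²). Each prime p ≡ 1 (mod 4) is itself a sum of two squares; find a² by testing p − a² for a perfect square:
  41: 41 − 1² = 40, 41 − 2² = 37, 41 − 3² = 32, 41 − 4² = 25 = 5² ⇒ 41 = 4² + 5².
  137: 137 − 1² = 136, 137 − 2² = 133, 137 − 3² = 128, 137 − 4² = 121 = 11² ⇒ 137 = 4² + 11².
  Combine using the Brahmagupta–Fibonacci identity (a² + b²)(c² + d²) = (ac − bd)² + (ad + bc)² = (ac + bd)² + (ad − bc)²:
  41 · 137 = 5617: from (4² + 5²)(4² + 11²), take (4·4 − 5·11, 4·11 + 5·4) = (16 − 55, 44 + 20) = (-39, 64); dropping signs (only squares matter) gives (39, 64); check 39² + 64² = 1521 + 4096 = 5617 ✓.
  Scale by k = 3: (3·39, 3·64) = (117, 192).
Step 4: Order so x ≤ y and verify: 117² + 192² = 13689 + 36864 = 50553 = n. ✓

n = 50553 = 117² + 192² (one valid representation with x ≤ y).


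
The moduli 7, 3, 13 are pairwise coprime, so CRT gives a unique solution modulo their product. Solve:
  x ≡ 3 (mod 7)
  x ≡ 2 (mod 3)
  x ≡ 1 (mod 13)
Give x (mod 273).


Moduli 7, 3, 13 are pairwise coprime; by CRT there is a unique solution modulo M = 7 · 3 · 13 = 273.
Solve pairwise, accumulating the modulus:
  Start with x ≡ 3 (mod 7).
  Combine with x ≡ 2 (mod 3): since gcd(7, 3) = 1, we get a unique residue mod 21.
    Write x = 3 + 7·t and substitute into x ≡ 2 (mod 3): 7·t ≡ 2 − 3 = -1 (mod 3).
    Reduce coefficients mod 3: 1·t ≡ 2 (mod 3).
    So t ≡ 2 (mod 3).
    Then x = 3 + 7·2 = 17, valid modulo lcm(7, 3) = 21: x ≡ 17 (mod 21).
  Combine with x ≡ 1 (mod 13): since gcd(21, 13) = 1, we get a unique residue mod 273.
    Write x = 17 + 21·t and substitute into x ≡ 1 (mod 13): 21·t ≡ 1 − 17 = -16 (mod 13).
    Reduce coefficients mod 13: 8·t ≡ 10 (mod 13).
    The inverse of 8 mod 13 is 5 (since 8·5 = 40 = 3·13 + 1), so t ≡ 5·10 = 50 ≡ 11 (mod 13).
    Then x = 17 + 21·11 = 248, valid modulo lcm(21, 13) = 273: x ≡ 248 (mod 273).
Verify: 248 mod 7 = 3 ✓, 248 mod 3 = 2 ✓, 248 mod 13 = 1 ✓.

x ≡ 248 (mod 273).


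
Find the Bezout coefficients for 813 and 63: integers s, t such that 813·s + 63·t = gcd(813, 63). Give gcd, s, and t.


Euclidean algorithm on (813, 63) — divide until remainder is 0:
  813 = 12 · 63 + 57
  63 = 1 · 57 + 6
  57 = 9 · 6 + 3
  6 = 2 · 3 + 0
gcd(813, 63) = 3.
Track Bezout coefficients alongside the remainders: start with r₀ = 813 = a·1 + b·0 (s = 1, t = 0) and r₁ = 63 = a·0 + b·1 (s = 0, t = 1); each new remainder r_{k+1} = r_{k-1} − q_k·r_k inherits s_{k+1} = s_{k-1} − q_k·s_k, t_{k+1} = t_{k-1} − q_k·t_k, so r_k = a·s_k + b·t_k at every step:
  q = 12: r = 57, s = 1 − 12·0 = 1, t = 0 − 12·1 = -12  (check: 813·1 + 63·(-12) = 57)
  q = 1: r = 6, s = 0 − 1·1 = -1, t = 1 − 1·(-12) = 13  (check: 813·(-1) + 63·13 = 6)
  q = 9: r = 3, s = 1 − 9·(-1) = 10, t = -12 − 9·13 = -129  (check: 813·10 + 63·(-129) = 3)
The row with r = 3 (the gcd) gives the Bezout coefficients s = 10, t = -129.
Result: 813 · (10) + 63 · (-129) = 3.

gcd(813, 63) = 3; s = 10, t = -129 (check: 813·10 + 63·(-129) = 3).


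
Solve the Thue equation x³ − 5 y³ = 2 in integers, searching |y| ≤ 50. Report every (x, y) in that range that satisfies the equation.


The equation is x³ - 5y³ = 2. For fixed y, x³ = 5·y³ + 2, so a solution requires the RHS to be a perfect cube.
Strategy: iterate y from -50 to 50, compute RHS = 5·y³ + 2, and check whether it is a (positive or negative) perfect cube.
Check small values of y:
  y = 0: RHS = 2 is not a perfect cube.
  y = 1: RHS = 7 is not a perfect cube.
  y = -1: RHS = -3 is not a perfect cube.
  y = 2: RHS = 42 is not a perfect cube.
  y = -2: RHS = -38 is not a perfect cube.
  y = 3: RHS = 137 is not a perfect cube.
  y = -3: RHS = -133 is not a perfect cube.
Continuing the search up to |y| = 50 finds no solutions either.
No (x, y) in the scanned range satisfies the equation.

No integer solutions with |y| ≤ 50.


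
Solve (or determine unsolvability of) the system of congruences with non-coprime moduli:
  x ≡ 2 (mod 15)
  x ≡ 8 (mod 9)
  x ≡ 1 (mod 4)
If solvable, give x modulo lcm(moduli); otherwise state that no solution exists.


Moduli 15, 9, 4 are not pairwise coprime, so CRT works modulo lcm(m_i) when all pairwise compatibility conditions hold.
Pairwise compatibility: gcd(m_i, m_j) must divide a_i - a_j for every pair.
Merge one congruence at a time:
  Start: x ≡ 2 (mod 15).
  Combine with x ≡ 8 (mod 9): gcd(15, 9) = 3; 8 - 2 = 6, which IS divisible by 3, so compatible.
    Write x = 2 + 15·t and substitute into x ≡ 8 (mod 9): 15·t ≡ 8 − 2 = 6 (mod 9).
    Divide the congruence (and modulus) by g = 3: 5·t ≡ 2 (mod 3).
    Reduce coefficients mod 3: 2·t ≡ 2 (mod 3).
    The inverse of 2 mod 3 is 2 (since 2·2 = 4 = 1·3 + 1), so t ≡ 2·2 = 4 ≡ 1 (mod 3).
    Then x = 2 + 15·1 = 17, valid modulo lcm(15, 9) = 45: x ≡ 17 (mod 45).
  Combine with x ≡ 1 (mod 4): gcd(45, 4) = 1; 1 - 17 = -16, which IS divisible by 1, so compatible.
    Write x = 17 + 45·t and substitute into x ≡ 1 (mod 4): 45·t ≡ 1 − 17 = -16 (mod 4).
    Reduce coefficients mod 4: 1·t ≡ 0 (mod 4).
    So t ≡ 0 (mod 4).
    Then x = 17 + 45·0 = 17, valid modulo lcm(45, 4) = 180: x ≡ 17 (mod 180).
Verify: 17 mod 15 = 2, 17 mod 9 = 8, 17 mod 4 = 1.

x ≡ 17 (mod 180).


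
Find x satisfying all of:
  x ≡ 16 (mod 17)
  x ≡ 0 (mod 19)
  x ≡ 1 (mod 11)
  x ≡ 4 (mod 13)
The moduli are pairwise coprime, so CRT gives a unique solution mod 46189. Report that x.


Product of moduli M = 17 · 19 · 11 · 13 = 46189.
Merge one congruence at a time:
  Start: x ≡ 16 (mod 17).
  Combine with x ≡ 0 (mod 19); new modulus lcm = 323.
    Write x = 16 + 17·t and substitute into x ≡ 0 (mod 19): 17·t ≡ 0 − 16 = -16 (mod 19).
    Reduce coefficients mod 19: 17·t ≡ 3 (mod 19).
    The inverse of 17 mod 19 is 9 (since 17·9 = 153 = 8·19 + 1), so t ≡ 9·3 = 27 ≡ 8 (mod 19).
    Then x = 16 + 17·8 = 152, valid modulo lcm(17, 19) = 323: x ≡ 152 (mod 323).
  Combine with x ≡ 1 (mod 11); new modulus lcm = 3553.
    Write x = 152 + 323·t and substitute into x ≡ 1 (mod 11): 323·t ≡ 1 − 152 = -151 (mod 11).
    Reduce coefficients mod 11: 4·t ≡ 3 (mod 11).
    The inverse of 4 mod 11 is 3 (since 4·3 = 12 = 1·11 + 1), so t ≡ 3·3 = 9 ≡ 9 (mod 11).
    Then x = 152 + 323·9 = 3059, valid modulo lcm(323, 11) = 3553: x ≡ 3059 (mod 3553).
  Combine with x ≡ 4 (mod 13); new modulus lcm = 46189.
    Write x = 3059 + 3553·t and substitute into x ≡ 4 (mod 13): 3553·t ≡ 4 − 3059 = -3055 (mod 13).
    Reduce coefficients mod 13: 4·t ≡ 0 (mod 13).
    The inverse of 4 mod 13 is 10 (since 4·10 = 40 = 3·13 + 1), so t ≡ 10·0 = 0 ≡ 0 (mod 13).
    Then x = 3059 + 3553·0 = 3059, valid modulo lcm(3553, 13) = 46189: x ≡ 3059 (mod 46189).
Verify against each original: 3059 mod 17 = 16, 3059 mod 19 = 0, 3059 mod 11 = 1, 3059 mod 13 = 4.

x ≡ 3059 (mod 46189).


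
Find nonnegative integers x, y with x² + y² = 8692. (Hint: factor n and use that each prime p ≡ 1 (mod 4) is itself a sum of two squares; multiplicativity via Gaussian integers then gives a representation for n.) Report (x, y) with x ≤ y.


Step 1: Factor n = 8692 = 2^2 · 41 · 53.
Step 2: Check the mod-4 condition on each prime factor: 2 = 2 (special); 41 ≡ 1 (mod 4), exponent 1; 53 ≡ 1 (mod 4), exponent 1.
All primes ≡ 3 (mod 4) appear to even exponent (or don't appear), so by the two-squares theorem n IS expressible as a sum of two squares.
Step 3: Build a representation. Group n = k² · m with k = 2 and m = 41 · 53 = 2173 (a product of primes ≡ 1 (mod 4)); a representation of m scales to one of n via (k·x)² + (k·y)² = k²(x² + y²). Each prime p ≡ 1 (mod 4) is itself a sum of two squares; find a² by testing p − a² for a perfect square:
  41: 41 − 1² = 40, 41 − 2² = 37, 41 − 3² = 32, 41 − 4² = 25 = 5² ⇒ 41 = 4² + 5².
  53: 53 − 1² = 52, 53 − 2² = 49 = 7² ⇒ 53 = 2² + 7².
  Combine using the Brahmagupta–Fibonacci identity (a² + b²)(c² + d²) = (ac − bd)² + (ad + bc)² = (ac + bd)² + (ad − bc)²:
  41 · 53 = 2173: from (4² + 5²)(2² + 7²), take (4·2 − 5·7, 4·7 + 5·2) = (8 − 35, 28 + 10) = (-27, 38); dropping signs (only squares matter) gives (27, 38); check 27² + 38² = 729 + 1444 = 2173 ✓.
  Scale by k = 2: (2·27, 2·38) = (54, 76).
Step 4: Order so x ≤ y and verify: 54² + 76² = 2916 + 5776 = 8692 = n. ✓

n = 8692 = 54² + 76² (one valid representation with x ≤ y).


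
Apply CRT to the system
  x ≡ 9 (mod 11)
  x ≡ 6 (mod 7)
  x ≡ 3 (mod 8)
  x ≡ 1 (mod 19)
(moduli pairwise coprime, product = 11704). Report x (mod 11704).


Product of moduli M = 11 · 7 · 8 · 19 = 11704.
Merge one congruence at a time:
  Start: x ≡ 9 (mod 11).
  Combine with x ≡ 6 (mod 7); new modulus lcm = 77.
    Write x = 9 + 11·t and substitute into x ≡ 6 (mod 7): 11·t ≡ 6 − 9 = -3 (mod 7).
    Reduce coefficients mod 7: 4·t ≡ 4 (mod 7).
    The inverse of 4 mod 7 is 2 (since 4·2 = 8 = 1·7 + 1), so t ≡ 2·4 = 8 ≡ 1 (mod 7).
    Then x = 9 + 11·1 = 20, valid modulo lcm(11, 7) = 77: x ≡ 20 (mod 77).
  Combine with x ≡ 3 (mod 8); new modulus lcm = 616.
    Write x = 20 + 77·t and substitute into x ≡ 3 (mod 8): 77·t ≡ 3 − 20 = -17 (mod 8).
    Reduce coefficients mod 8: 5·t ≡ 7 (mod 8).
    The inverse of 5 mod 8 is 5 (since 5·5 = 25 = 3·8 + 1), so t ≡ 5·7 = 35 ≡ 3 (mod 8).
    Then x = 20 + 77·3 = 251, valid modulo lcm(77, 8) = 616: x ≡ 251 (mod 616).
  Combine with x ≡ 1 (mod 19); new modulus lcm = 11704.
    Write x = 251 + 616·t and substitute into x ≡ 1 (mod 19): 616·t ≡ 1 − 251 = -250 (mod 19).
    Reduce coefficients mod 19: 8·t ≡ 16 (mod 19).
    The inverse of 8 mod 19 is 12 (since 8·12 = 96 = 5·19 + 1), so t ≡ 12·16 = 192 ≡ 2 (mod 19).
    Then x = 251 + 616·2 = 1483, valid modulo lcm(616, 19) = 11704: x ≡ 1483 (mod 11704).
Verify against each original: 1483 mod 11 = 9, 1483 mod 7 = 6, 1483 mod 8 = 3, 1483 mod 19 = 1.

x ≡ 1483 (mod 11704).


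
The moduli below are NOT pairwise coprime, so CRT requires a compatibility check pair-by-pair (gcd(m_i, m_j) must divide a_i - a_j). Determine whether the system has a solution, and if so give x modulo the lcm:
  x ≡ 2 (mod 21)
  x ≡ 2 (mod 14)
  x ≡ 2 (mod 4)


Moduli 21, 14, 4 are not pairwise coprime, so CRT works modulo lcm(m_i) when all pairwise compatibility conditions hold.
Pairwise compatibility: gcd(m_i, m_j) must divide a_i - a_j for every pair.
Merge one congruence at a time:
  Start: x ≡ 2 (mod 21).
  Combine with x ≡ 2 (mod 14): gcd(21, 14) = 7; 2 - 2 = 0, which IS divisible by 7, so compatible.
    Write x = 2 + 21·t and substitute into x ≡ 2 (mod 14): 21·t ≡ 2 − 2 = 0 (mod 14).
    Divide the congruence (and modulus) by g = 7: 3·t ≡ 0 (mod 2).
    Reduce coefficients mod 2: 1·t ≡ 0 (mod 2).
    So t ≡ 0 (mod 2).
    Then x = 2 + 21·0 = 2, valid modulo lcm(21, 14) = 42: x ≡ 2 (mod 42).
  Combine with x ≡ 2 (mod 4): gcd(42, 4) = 2; 2 - 2 = 0, which IS divisible by 2, so compatible.
    Write x = 2 + 42·t and substitute into x ≡ 2 (mod 4): 42·t ≡ 2 − 2 = 0 (mod 4).
    Divide the congruence (and modulus) by g = 2: 21·t ≡ 0 (mod 2).
    Reduce coefficients mod 2: 1·t ≡ 0 (mod 2).
    So t ≡ 0 (mod 2).
    Then x = 2 + 42·0 = 2, valid modulo lcm(42, 4) = 84: x ≡ 2 (mod 84).
Verify: 2 mod 21 = 2, 2 mod 14 = 2, 2 mod 4 = 2.

x ≡ 2 (mod 84).


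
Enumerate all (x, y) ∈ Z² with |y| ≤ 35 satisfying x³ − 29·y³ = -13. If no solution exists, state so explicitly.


The equation is x³ - 29y³ = -13. For fixed y, x³ = 29·y³ − 13, so a solution requires the RHS to be a perfect cube.
Strategy: iterate y from -35 to 35, compute RHS = 29·y³ − 13, and check whether it is a (positive or negative) perfect cube.
Check small values of y:
  y = 0: RHS = -13 is not a perfect cube.
  y = 1: RHS = 16 is not a perfect cube.
  y = -1: RHS = -42 is not a perfect cube.
  y = 2: RHS = 219 is not a perfect cube.
  y = -2: RHS = -245 is not a perfect cube.
  y = 3: RHS = 770 is not a perfect cube.
  y = -3: RHS = -796 is not a perfect cube.
Continuing the search up to |y| = 35 finds no solutions either.
No (x, y) in the scanned range satisfies the equation.

No integer solutions with |y| ≤ 35.


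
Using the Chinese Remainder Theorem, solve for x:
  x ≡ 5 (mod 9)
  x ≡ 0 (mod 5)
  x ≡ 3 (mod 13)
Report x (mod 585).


Moduli 9, 5, 13 are pairwise coprime; by CRT there is a unique solution modulo M = 9 · 5 · 13 = 585.
Solve pairwise, accumulating the modulus:
  Start with x ≡ 5 (mod 9).
  Combine with x ≡ 0 (mod 5): since gcd(9, 5) = 1, we get a unique residue mod 45.
    Write x = 5 + 9·t and substitute into x ≡ 0 (mod 5): 9·t ≡ 0 − 5 = -5 (mod 5).
    Reduce coefficients mod 5: 4·t ≡ 0 (mod 5).
    The inverse of 4 mod 5 is 4 (since 4·4 = 16 = 3·5 + 1), so t ≡ 4·0 = 0 ≡ 0 (mod 5).
    Then x = 5 + 9·0 = 5, valid modulo lcm(9, 5) = 45: x ≡ 5 (mod 45).
  Combine with x ≡ 3 (mod 13): since gcd(45, 13) = 1, we get a unique residue mod 585.
    Write x = 5 + 45·t and substitute into x ≡ 3 (mod 13): 45·t ≡ 3 − 5 = -2 (mod 13).
    Reduce coefficients mod 13: 6·t ≡ 11 (mod 13).
    The inverse of 6 mod 13 is 11 (since 6·11 = 66 = 5·13 + 1), so t ≡ 11·11 = 121 ≡ 4 (mod 13).
    Then x = 5 + 45·4 = 185, valid modulo lcm(45, 13) = 585: x ≡ 185 (mod 585).
Verify: 185 mod 9 = 5 ✓, 185 mod 5 = 0 ✓, 185 mod 13 = 3 ✓.

x ≡ 185 (mod 585).


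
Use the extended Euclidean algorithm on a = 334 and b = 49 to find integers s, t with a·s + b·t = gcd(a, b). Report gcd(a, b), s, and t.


Euclidean algorithm on (334, 49) — divide until remainder is 0:
  334 = 6 · 49 + 40
  49 = 1 · 40 + 9
  40 = 4 · 9 + 4
  9 = 2 · 4 + 1
  4 = 4 · 1 + 0
gcd(334, 49) = 1.
Track Bezout coefficients alongside the remainders: start with r₀ = 334 = a·1 + b·0 (s = 1, t = 0) and r₁ = 49 = a·0 + b·1 (s = 0, t = 1); each new remainder r_{k+1} = r_{k-1} − q_k·r_k inherits s_{k+1} = s_{k-1} − q_k·s_k, t_{k+1} = t_{k-1} − q_k·t_k, so r_k = a·s_k + b·t_k at every step:
  q = 6: r = 40, s = 1 − 6·0 = 1, t = 0 − 6·1 = -6  (check: 334·1 + 49·(-6) = 40)
  q = 1: r = 9, s = 0 − 1·1 = -1, t = 1 − 1·(-6) = 7  (check: 334·(-1) + 49·7 = 9)
  q = 4: r = 4, s = 1 − 4·(-1) = 5, t = -6 − 4·7 = -34  (check: 334·5 + 49·(-34) = 4)
  q = 2: r = 1, s = -1 − 2·5 = -11, t = 7 − 2·(-34) = 75  (check: 334·(-11) + 49·75 = 1)
The row with r = 1 (the gcd) gives the Bezout coefficients s = -11, t = 75.
Result: 334 · (-11) + 49 · (75) = 1.

gcd(334, 49) = 1; s = -11, t = 75 (check: 334·(-11) + 49·75 = 1).


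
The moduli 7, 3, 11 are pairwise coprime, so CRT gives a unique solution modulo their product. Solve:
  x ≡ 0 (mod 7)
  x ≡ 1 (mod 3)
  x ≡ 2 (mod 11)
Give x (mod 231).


Moduli 7, 3, 11 are pairwise coprime; by CRT there is a unique solution modulo M = 7 · 3 · 11 = 231.
Solve pairwise, accumulating the modulus:
  Start with x ≡ 0 (mod 7).
  Combine with x ≡ 1 (mod 3): since gcd(7, 3) = 1, we get a unique residue mod 21.
    Write x = 0 + 7·t and substitute into x ≡ 1 (mod 3): 7·t ≡ 1 − 0 = 1 (mod 3).
    Reduce coefficients mod 3: 1·t ≡ 1 (mod 3).
    So t ≡ 1 (mod 3).
    Then x = 0 + 7·1 = 7, valid modulo lcm(7, 3) = 21: x ≡ 7 (mod 21).
  Combine with x ≡ 2 (mod 11): since gcd(21, 11) = 1, we get a unique residue mod 231.
    Write x = 7 + 21·t and substitute into x ≡ 2 (mod 11): 21·t ≡ 2 − 7 = -5 (mod 11).
    Reduce coefficients mod 11: 10·t ≡ 6 (mod 11).
    The inverse of 10 mod 11 is 10 (since 10·10 = 100 = 9·11 + 1), so t ≡ 10·6 = 60 ≡ 5 (mod 11).
    Then x = 7 + 21·5 = 112, valid modulo lcm(21, 11) = 231: x ≡ 112 (mod 231).
Verify: 112 mod 7 = 0 ✓, 112 mod 3 = 1 ✓, 112 mod 11 = 2 ✓.

x ≡ 112 (mod 231).


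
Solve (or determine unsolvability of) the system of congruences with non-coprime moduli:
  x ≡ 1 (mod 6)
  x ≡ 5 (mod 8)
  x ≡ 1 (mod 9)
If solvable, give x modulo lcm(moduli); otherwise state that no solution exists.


Moduli 6, 8, 9 are not pairwise coprime, so CRT works modulo lcm(m_i) when all pairwise compatibility conditions hold.
Pairwise compatibility: gcd(m_i, m_j) must divide a_i - a_j for every pair.
Merge one congruence at a time:
  Start: x ≡ 1 (mod 6).
  Combine with x ≡ 5 (mod 8): gcd(6, 8) = 2; 5 - 1 = 4, which IS divisible by 2, so compatible.
    Write x = 1 + 6·t and substitute into x ≡ 5 (mod 8): 6·t ≡ 5 − 1 = 4 (mod 8).
    Divide the congruence (and modulus) by g = 2: 3·t ≡ 2 (mod 4).
    The inverse of 3 mod 4 is 3 (since 3·3 = 9 = 2·4 + 1), so t ≡ 3·2 = 6 ≡ 2 (mod 4).
    Then x = 1 + 6·2 = 13, valid modulo lcm(6, 8) = 24: x ≡ 13 (mod 24).
  Combine with x ≡ 1 (mod 9): gcd(24, 9) = 3; 1 - 13 = -12, which IS divisible by 3, so compatible.
    Write x = 13 + 24·t and substitute into x ≡ 1 (mod 9): 24·t ≡ 1 − 13 = -12 (mod 9).
    Divide the congruence (and modulus) by g = 3: 8·t ≡ -4 (mod 3).
    Reduce coefficients mod 3: 2·t ≡ 2 (mod 3).
    The inverse of 2 mod 3 is 2 (since 2·2 = 4 = 1·3 + 1), so t ≡ 2·2 = 4 ≡ 1 (mod 3).
    Then x = 13 + 24·1 = 37, valid modulo lcm(24, 9) = 72: x ≡ 37 (mod 72).
Verify: 37 mod 6 = 1, 37 mod 8 = 5, 37 mod 9 = 1.

x ≡ 37 (mod 72).


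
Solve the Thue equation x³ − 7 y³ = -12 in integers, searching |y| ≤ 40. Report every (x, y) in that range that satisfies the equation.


The equation is x³ - 7y³ = -12. For fixed y, x³ = 7·y³ − 12, so a solution requires the RHS to be a perfect cube.
Strategy: iterate y from -40 to 40, compute RHS = 7·y³ − 12, and check whether it is a (positive or negative) perfect cube.
Check small values of y:
  y = 0: RHS = -12 is not a perfect cube.
  y = 1: RHS = -5 is not a perfect cube.
  y = -1: RHS = -19 is not a perfect cube.
  y = 2: RHS = 44 is not a perfect cube.
  y = -2: RHS = -68 is not a perfect cube.
  y = 3: RHS = 177 is not a perfect cube.
  y = -3: RHS = -201 is not a perfect cube.
Continuing the search up to |y| = 40 finds no solutions either.
No (x, y) in the scanned range satisfies the equation.

No integer solutions with |y| ≤ 40.


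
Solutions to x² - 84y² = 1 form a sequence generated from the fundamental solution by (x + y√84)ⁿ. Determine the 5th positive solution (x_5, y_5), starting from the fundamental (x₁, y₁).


Step 1: Find the fundamental solution (x₁, y₁) of x² - 84y² = 1.
  Expand √84 as a continued fraction. a₀ = ⌊√84⌋ = 9; iterate m_{k+1} = d_k·a_k − m_k, d_{k+1} = (84 − m_{k+1}²)/d_k, a_{k+1} = ⌊(a₀ + m_{k+1})/d_{k+1}⌋ (starting m₀ = 0, d₀ = 1), with convergents p_k = a_k·p_{k-1} + p_{k-2}, q_k = a_k·q_{k-1} + q_{k-2} (p₋₁ = 1, q₋₁ = 0):
  k = 0: a₀ = 9; p₀/q₀ = 9/1; p₀² − 84·q₀² = 81 − 84 = -3.
  k = 1: m = 9, d = 3, a = ⌊(9 + 9)/3⌋ = 6; p/q = (6·9 + 1)/(6·1 + 0) = 55/6; p² − 84·q² = 3025 − 3024 = 1.
  The first convergent with p² − 84·q² = 1 gives the fundamental solution (x₁, y₁) = (55, 6).
Step 2: Apply the recurrence (x_{n+1}, y_{n+1}) = (x₁x_n + 84y₁y_n, x₁y_n + y₁x_n) repeatedly.
  From (x_1, y_1) = (55, 6): x_2 = 55·55 + 84·6·6 = 6049; y_2 = 55·6 + 6·55 = 660.
  From (x_2, y_2) = (6049, 660): x_3 = 55·6049 + 84·6·660 = 665335; y_3 = 55·660 + 6·6049 = 72594.
  From (x_3, y_3) = (665335, 72594): x_4 = 55·665335 + 84·6·72594 = 73180801; y_4 = 55·72594 + 6·665335 = 7984680.
  From (x_4, y_4) = (73180801, 7984680): x_5 = 55·73180801 + 84·6·7984680 = 8049222775; y_5 = 55·7984680 + 6·73180801 = 878242206.
Step 3: Verify x_5² - 84·y_5² = 64789987281578700625 - 64789987281578700624 = 1 (should be 1). ✓

(x_1, y_1) = (55, 6); (x_5, y_5) = (8049222775, 878242206).


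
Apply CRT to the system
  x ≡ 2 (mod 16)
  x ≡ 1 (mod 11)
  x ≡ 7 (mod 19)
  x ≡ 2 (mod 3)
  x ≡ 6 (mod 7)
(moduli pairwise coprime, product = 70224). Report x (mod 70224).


Product of moduli M = 16 · 11 · 19 · 3 · 7 = 70224.
Merge one congruence at a time:
  Start: x ≡ 2 (mod 16).
  Combine with x ≡ 1 (mod 11); new modulus lcm = 176.
    Write x = 2 + 16·t and substitute into x ≡ 1 (mod 11): 16·t ≡ 1 − 2 = -1 (mod 11).
    Reduce coefficients mod 11: 5·t ≡ 10 (mod 11).
    The inverse of 5 mod 11 is 9 (since 5·9 = 45 = 4·11 + 1), so t ≡ 9·10 = 90 ≡ 2 (mod 11).
    Then x = 2 + 16·2 = 34, valid modulo lcm(16, 11) = 176: x ≡ 34 (mod 176).
  Combine with x ≡ 7 (mod 19); new modulus lcm = 3344.
    Write x = 34 + 176·t and substitute into x ≡ 7 (mod 19): 176·t ≡ 7 − 34 = -27 (mod 19).
    Reduce coefficients mod 19: 5·t ≡ 11 (mod 19).
    The inverse of 5 mod 19 is 4 (since 5·4 = 20 = 1·19 + 1), so t ≡ 4·11 = 44 ≡ 6 (mod 19).
    Then x = 34 + 176·6 = 1090, valid modulo lcm(176, 19) = 3344: x ≡ 1090 (mod 3344).
  Combine with x ≡ 2 (mod 3); new modulus lcm = 10032.
    Write x = 1090 + 3344·t and substitute into x ≡ 2 (mod 3): 3344·t ≡ 2 − 1090 = -1088 (mod 3).
    Reduce coefficients mod 3: 2·t ≡ 1 (mod 3).
    The inverse of 2 mod 3 is 2 (since 2·2 = 4 = 1·3 + 1), so t ≡ 2·1 = 2 ≡ 2 (mod 3).
    Then x = 1090 + 3344·2 = 7778, valid modulo lcm(3344, 3) = 10032: x ≡ 7778 (mod 10032).
  Combine with x ≡ 6 (mod 7); new modulus lcm = 70224.
    Write x = 7778 + 10032·t and substitute into x ≡ 6 (mod 7): 10032·t ≡ 6 − 7778 = -7772 (mod 7).
    Reduce coefficients mod 7: 1·t ≡ 5 (mod 7).
    So t ≡ 5 (mod 7).
    Then x = 7778 + 10032·5 = 57938, valid modulo lcm(10032, 7) = 70224: x ≡ 57938 (mod 70224).
Verify against each original: 57938 mod 16 = 2, 57938 mod 11 = 1, 57938 mod 19 = 7, 57938 mod 3 = 2, 57938 mod 7 = 6.

x ≡ 57938 (mod 70224).
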